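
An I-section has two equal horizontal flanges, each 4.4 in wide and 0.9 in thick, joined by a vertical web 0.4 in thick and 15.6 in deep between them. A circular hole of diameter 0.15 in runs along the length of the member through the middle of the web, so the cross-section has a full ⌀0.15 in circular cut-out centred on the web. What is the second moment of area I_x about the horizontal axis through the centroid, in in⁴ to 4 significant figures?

I_x ≈ 666.1 in⁴

Break the section into simple shapes (no overlaps), measuring from the bottom-left corner of the bounding box.
Bottom flange: 4.4 × 0.9, A = 3.96 in², y = 0.45 in, Ī = 0.2673 in⁴.
Web: 0.4 × 15.6, A = 6.24 in², y = 8.7 in, Ī = 126.547 in⁴.
Top flange: 4.4 × 0.9, A = 3.96 in², y = 16.95 in, Ī = 0.2673 in⁴.
Hole (subtracted): ⌀0.15, A = 0.0176715 in², y = 8.7 in, Ī = 0.0000248505 in⁴.
By symmetry the centroid is at mid-height, ȳ = 8.7 in.
Transfer each piece to the horizontal axis through the centroid using Ī + A·d² with d = y − 8.7:
  bottom flange: d = -8.25 in → contributes +269.795 in⁴
  web: d = 0 in → contributes +126.547 in⁴
  top flange: d = 8.25 in → contributes +269.795 in⁴
  hole: d = 0 in → contributes −0.0000248505 in⁴
Total I = 666.137 in⁴.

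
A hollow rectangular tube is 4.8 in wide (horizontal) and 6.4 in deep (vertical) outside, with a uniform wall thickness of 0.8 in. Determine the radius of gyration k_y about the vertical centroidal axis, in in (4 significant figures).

k_y ≈ 1.728 in

Split into non-overlapping primitives; take the origin at the lower-left of the bounding box.
Outer rectangle: 4.8 × 6.4, A = 30.72 in², x = 2.4 in, Ī = 58.9824 in⁴.
Inner void (subtracted): 3.2 × 4.8, A = 15.36 in², x = 2.4 in, Ī = 13.1072 in⁴.
By symmetry the centroid is at mid-width, x̄ = 2.4 in.
All pieces are centred on the vertical centroidal axis, so I = ΣĪ (holes subtracted) = 45.8752 in⁴.
Radius of gyration: k = √(I/A) = √(45.8752 / 15.36) = 1.7282 in.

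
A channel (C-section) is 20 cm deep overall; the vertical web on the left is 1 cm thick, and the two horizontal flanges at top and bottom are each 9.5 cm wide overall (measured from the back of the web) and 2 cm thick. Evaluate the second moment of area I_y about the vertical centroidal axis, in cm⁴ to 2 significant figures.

Break the section into simple shapes (no overlaps), measuring from the bottom-left corner of the bounding box.
Web: 1 × 20, A = 20 cm², x = 0.5 cm, Ī = 1.667 cm⁴.
Top flange (beyond web): 8.5 × 2, A = 17 cm², x = 5.25 cm, Ī = 102.4 cm⁴.
Bottom flange (beyond web): 8.5 × 2, A = 17 cm², x = 5.25 cm, Ī = 102.4 cm⁴.
Centroid: x̄ = ΣA·x / ΣA = 3.491 cm.
Transfer each piece to the vertical centroidal axis using Ī + A·d² with d = x − 3.491:
  web: d = -2.991 cm → contributes +180.6 cm⁴
  top flange (beyond web): d = 1.759 cm → contributes +155 cm⁴
  bottom flange (beyond web): d = 1.759 cm → contributes +155 cm⁴
Total I = 490.5 cm⁴.

I_y ≈ 490 cm⁴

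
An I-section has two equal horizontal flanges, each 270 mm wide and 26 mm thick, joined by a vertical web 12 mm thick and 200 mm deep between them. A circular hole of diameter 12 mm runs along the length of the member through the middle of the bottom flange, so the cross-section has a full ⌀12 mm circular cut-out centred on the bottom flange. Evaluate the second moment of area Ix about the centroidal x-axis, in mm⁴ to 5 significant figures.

Break the section into simple shapes (no overlaps), measuring from the bottom-left corner of the bounding box.
Bottom flange: 270 × 26, A = 7 020 mm², y = 13 mm, Ī = 395 460 mm⁴.
Web: 12 × 200, A = 2 400 mm², y = 126 mm, Ī = 8 000 000 mm⁴.
Top flange: 270 × 26, A = 7 020 mm², y = 239 mm, Ī = 395 460 mm⁴.
Hole (subtracted): ⌀12, A = 113.0973 mm², y = 13 mm, Ī = 1017.876 mm⁴.
Centroid: ȳ = ΣA·y / ΣA = 126.7828 mm.
Transfer each piece to the centroidal x-axis using Ī + A·d² with d = y − 126.7828:
  bottom flange: d = -113.7828 mm → contributes +91 280 001 mm⁴
  web: d = -0.7827571 mm → contributes +8 001 471 mm⁴
  top flange: d = 112.2172 mm → contributes +88 796 281 mm⁴
  hole: d = -113.7828 mm → contributes −1 465 234 mm⁴
Total I = 186 612 519 mm⁴.

Ix ≈ 1.8661 × 10⁸ mm⁴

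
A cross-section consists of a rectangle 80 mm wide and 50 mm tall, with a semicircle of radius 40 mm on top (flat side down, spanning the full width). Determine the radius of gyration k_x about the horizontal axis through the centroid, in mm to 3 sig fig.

Split into non-overlapping primitives; take the origin at the lower-left of the bounding box.
Rectangular body: 80 × 50, A = 4 000 mm², y = 25 mm, Ī = 833 333 mm⁴.
Semicircular cap: semicircle r = 40, A = 2513.3 mm², y = 66.977 mm, Ī = 280 978 mm⁴.
Centroid: ȳ = ΣA·y / ΣA = 41.197 mm.
Transfer each piece to the horizontal axis through the centroid using Ī + A·d² with d = y − 41.197:
  rectangular body: d = -16.197 mm → contributes +1 882 765 mm⁴
  semicircular cap: d = 25.779 mm → contributes +1 951 200 mm⁴
Total I = 3 833 964 mm⁴.
Radius of gyration: k = √(I/A) = √(3 833 964 / 6513.3) = 24.262 mm.

k_x ≈ 24.3 mm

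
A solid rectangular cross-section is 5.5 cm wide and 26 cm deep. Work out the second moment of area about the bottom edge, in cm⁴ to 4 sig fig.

I_base ≈ 3.222 × 10⁴ cm⁴

The section: 5.5 × 26, A = 143 cm², y = 13 cm, Ī = 8055.67 cm⁴.
Transfer it to the base of the section using Ī + A·d² with d = y − 0:
  the section: d = 13 cm → contributes +32222.7 cm⁴
Total I = 32222.7 cm⁴.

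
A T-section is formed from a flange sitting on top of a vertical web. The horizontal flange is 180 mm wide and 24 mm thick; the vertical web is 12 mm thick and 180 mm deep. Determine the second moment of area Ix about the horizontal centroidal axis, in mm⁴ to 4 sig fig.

Ix ≈ 2.102 × 10⁷ mm⁴

Treat the section as a set of non-overlapping primitives; coordinates are from the bounding-box lower-left.
Flange: 180 × 24, A = 4 320 mm², y = 192 mm, Ī = 207 360 mm⁴.
Web: 12 × 180, A = 2 160 mm², y = 90 mm, Ī = 5 832 000 mm⁴.
Centroid: ȳ = ΣA·y / ΣA = 158 mm.
Transfer each piece to the horizontal centroidal axis using Ī + A·d² with d = y − 158:
  flange: d = 34 mm → contributes +5 201 280 mm⁴
  web: d = -68 mm → contributes +15 819 840 mm⁴
Total I = 21 021 120 mm⁴.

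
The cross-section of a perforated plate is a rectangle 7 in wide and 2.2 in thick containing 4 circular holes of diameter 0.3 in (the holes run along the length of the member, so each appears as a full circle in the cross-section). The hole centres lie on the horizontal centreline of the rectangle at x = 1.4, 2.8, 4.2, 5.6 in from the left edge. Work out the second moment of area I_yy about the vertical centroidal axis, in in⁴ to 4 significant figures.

Break the section into simple shapes (no overlaps), measuring from the bottom-left corner of the bounding box.
Plate: 7 × 2.2, A = 15.4 in², x = 3.5 in, Ī = 62.8833 in⁴.
Hole 1 (subtracted): ⌀0.3, A = 0.0706858 in², x = 1.4 in, Ī = 0.000397608 in⁴.
Hole 2 (subtracted): ⌀0.3, A = 0.0706858 in², x = 2.8 in, Ī = 0.000397608 in⁴.
Hole 3 (subtracted): ⌀0.3, A = 0.0706858 in², x = 4.2 in, Ī = 0.000397608 in⁴.
Hole 4 (subtracted): ⌀0.3, A = 0.0706858 in², x = 5.6 in, Ī = 0.000397608 in⁴.
By symmetry the centroid is at mid-width, x̄ = 3.5 in.
Transfer each piece to the vertical centroidal axis using Ī + A·d² with d = x − 3.5:
  plate: d = 0 in → contributes +62.8833 in⁴
  hole 1: d = -2.1 in → contributes −0.312122 in⁴
  hole 2: d = -0.7 in → contributes −0.0350337 in⁴
  hole 3: d = 0.7 in → contributes −0.0350337 in⁴
  hole 4: d = 2.1 in → contributes −0.312122 in⁴
Total I = 62.189 in⁴.

I_yy ≈ 62.19 in⁴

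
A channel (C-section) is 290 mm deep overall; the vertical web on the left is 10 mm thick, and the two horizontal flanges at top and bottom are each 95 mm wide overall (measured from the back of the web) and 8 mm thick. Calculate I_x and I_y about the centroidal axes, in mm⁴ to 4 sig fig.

Split into non-overlapping primitives; take the origin at the lower-left of the bounding box.
Web: 10 × 290, A = 2 900 mm², y = 145 mm, Ī = 20 324 167 mm⁴.
Top flange (beyond web): 85 × 8, A = 680 mm², y = 286 mm, Ī = 3626.67 mm⁴.
Bottom flange (beyond web): 85 × 8, A = 680 mm², y = 4 mm, Ī = 3626.67 mm⁴.
By symmetry the centroid is at mid-height, ȳ = 145 mm.
Transfer each piece to the centroidal x-axis using Ī + A·d² with d = y − 145:
  web: d = 0 mm → contributes +20 324 167 mm⁴
  top flange (beyond web): d = 141 mm → contributes +13 522 707 mm⁴
  bottom flange (beyond web): d = -141 mm → contributes +13 522 707 mm⁴
Total I = 47 369 580 mm⁴.
For the y-axis: x̄ = 20.1643 mm.
Repeating about the centroidal y-axis gives I_y = 2 931 885 mm⁴.

I_x ≈ 4.737 × 10⁷ mm⁴, I_y ≈ 2.932 × 10⁶ mm⁴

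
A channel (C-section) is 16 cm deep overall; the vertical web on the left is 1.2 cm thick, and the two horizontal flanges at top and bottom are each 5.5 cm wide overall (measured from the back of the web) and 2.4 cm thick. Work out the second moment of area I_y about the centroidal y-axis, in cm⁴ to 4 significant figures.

Decompose the section into non-overlapping parts with the origin at the bottom-left of its bounding rectangle.
Web: 1.2 × 16, A = 19.2 cm², x = 0.6 cm, Ī = 2.304 cm⁴.
Top flange (beyond web): 4.3 × 2.4, A = 10.32 cm², x = 3.35 cm, Ī = 15.9014 cm⁴.
Bottom flange (beyond web): 4.3 × 2.4, A = 10.32 cm², x = 3.35 cm, Ī = 15.9014 cm⁴.
Centroid: x̄ = ΣA·x / ΣA = 2.0247 cm.
Transfer each piece to the centroidal y-axis using Ī + A·d² with d = x − 2.0247:
  web: d = -1.4247 cm → contributes +41.2755 cm⁴
  top flange (beyond web): d = 1.3253 cm → contributes +34.0277 cm⁴
  bottom flange (beyond web): d = 1.3253 cm → contributes +34.0277 cm⁴
Total I = 109.331 cm⁴.

I_y ≈ 109.3 cm⁴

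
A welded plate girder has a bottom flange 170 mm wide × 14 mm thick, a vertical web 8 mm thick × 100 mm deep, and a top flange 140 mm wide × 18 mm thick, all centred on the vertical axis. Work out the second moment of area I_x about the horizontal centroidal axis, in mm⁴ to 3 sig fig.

I_x ≈ 1.72 × 10⁷ mm⁴

Break the section into simple shapes (no overlaps), measuring from the bottom-left corner of the bounding box.
Bottom plate: 170 × 14, A = 2 380 mm², y = 7 mm, Ī = 38 873 mm⁴.
Web plate: 8 × 100, A = 800 mm², y = 64 mm, Ī = 666 667 mm⁴.
Top plate: 140 × 18, A = 2 520 mm², y = 123 mm, Ī = 68 040 mm⁴.
Centroid: ȳ = ΣA·y / ΣA = 66.284 mm.
Transfer each piece to the horizontal centroidal axis using Ī + A·d² with d = y − 66.284:
  bottom plate: d = -59.284 mm → contributes +8 403 663 mm⁴
  web plate: d = -2.2842 mm → contributes +670 841 mm⁴
  top plate: d = 56.716 mm → contributes +8 174 076 mm⁴
Total I = 17 248 580 mm⁴.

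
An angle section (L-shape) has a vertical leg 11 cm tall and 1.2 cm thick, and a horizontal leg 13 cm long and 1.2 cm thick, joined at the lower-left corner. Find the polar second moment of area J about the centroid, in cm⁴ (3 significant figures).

Decompose the section into non-overlapping parts with the origin at the bottom-left of its bounding rectangle.
Vertical leg: 1.2 × 11, A = 13.2 cm², y = 5.5 cm, Ī = 133.1 cm⁴.
Horizontal leg (remainder): 11.8 × 1.2, A = 14.16 cm², y = 0.6 cm, Ī = 1.6992 cm⁴.
Centroid: ȳ = ΣA·y / ΣA = 2.964 cm.
Transfer each piece to the centroidal x-axis using Ī + A·d² with d = y − 2.964:
  vertical leg: d = 2.536 cm → contributes +217.99 cm⁴
  horizontal leg (remainder): d = -2.364 cm → contributes +80.835 cm⁴
Total I = 298.83 cm⁴.
For the y-axis: x̄ = 3.964 cm.
Repeating about the centroidal y-axis gives I_y = 454.52 cm⁴.
Polar second moment: J = I_x + I_y = 753.35 cm⁴.

J ≈ 753 cm⁴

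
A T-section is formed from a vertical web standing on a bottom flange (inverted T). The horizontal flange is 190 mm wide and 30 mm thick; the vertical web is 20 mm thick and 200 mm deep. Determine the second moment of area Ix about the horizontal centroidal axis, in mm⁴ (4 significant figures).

Split into non-overlapping primitives; take the origin at the lower-left of the bounding box.
Flange: 190 × 30, A = 5 700 mm², y = 15 mm, Ī = 427 500 mm⁴.
Web: 20 × 200, A = 4 000 mm², y = 130 mm, Ī = 13 333 333 mm⁴.
Centroid: ȳ = ΣA·y / ΣA = 62.4227 mm.
Transfer each piece to the horizontal centroidal axis using Ī + A·d² with d = y − 62.4227:
  flange: d = -47.4227 mm → contributes +13 246 291 mm⁴
  web: d = 67.5773 mm → contributes +31 600 110 mm⁴
Total I = 44 846 400 mm⁴.

Ix ≈ 4.485 × 10⁷ mm⁴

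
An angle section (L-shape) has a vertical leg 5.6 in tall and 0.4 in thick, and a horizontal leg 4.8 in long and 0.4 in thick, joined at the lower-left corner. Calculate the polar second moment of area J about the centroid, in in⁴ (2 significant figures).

Break the section into simple shapes (no overlaps), measuring from the bottom-left corner of the bounding box.
Vertical leg: 0.4 × 5.6, A = 2.24 in², y = 2.8 in, Ī = 5.854 in⁴.
Horizontal leg (remainder): 4.4 × 0.4, A = 1.76 in², y = 0.2 in, Ī = 0.02347 in⁴.
Centroid: ȳ = ΣA·y / ΣA = 1.656 in.
Transfer each piece to the centroidal x-axis using Ī + A·d² with d = y − 1.656:
  vertical leg: d = 1.144 in → contributes +8.785 in⁴
  horizontal leg (remainder): d = -1.456 in → contributes +3.755 in⁴
Total I = 12.54 in⁴.
For the y-axis: x̄ = 1.256 in.
Repeating about the centroidal y-axis gives I_y = 8.546 in⁴.
Polar second moment: J = I_x + I_y = 21.09 in⁴.

J ≈ 21 in⁴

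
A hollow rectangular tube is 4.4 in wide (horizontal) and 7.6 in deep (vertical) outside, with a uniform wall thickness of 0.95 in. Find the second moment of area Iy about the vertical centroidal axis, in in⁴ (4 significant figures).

Iy ≈ 46.53 in⁴

Break the section into simple shapes (no overlaps), measuring from the bottom-left corner of the bounding box.
Outer rectangle: 4.4 × 7.6, A = 33.44 in², x = 2.2 in, Ī = 53.9499 in⁴.
Inner void (subtracted): 2.5 × 5.7, A = 14.25 in², x = 2.2 in, Ī = 7.42188 in⁴.
By symmetry the centroid is at mid-width, x̄ = 2.2 in.
All pieces are centred on the vertical centroidal axis, so I = ΣĪ (holes subtracted) = 46.528 in⁴.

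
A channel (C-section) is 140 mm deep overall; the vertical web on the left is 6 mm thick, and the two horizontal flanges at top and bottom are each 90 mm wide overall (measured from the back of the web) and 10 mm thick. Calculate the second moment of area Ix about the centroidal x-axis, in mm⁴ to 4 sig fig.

Break the section into simple shapes (no overlaps), measuring from the bottom-left corner of the bounding box.
Web: 6 × 140, A = 840 mm², y = 70 mm, Ī = 1 372 000 mm⁴.
Top flange (beyond web): 84 × 10, A = 840 mm², y = 135 mm, Ī = 7 000 mm⁴.
Bottom flange (beyond web): 84 × 10, A = 840 mm², y = 5 mm, Ī = 7 000 mm⁴.
By symmetry the centroid is at mid-height, ȳ = 70 mm.
Transfer each piece to the centroidal x-axis using Ī + A·d² with d = y − 70:
  web: d = 0 mm → contributes +1 372 000 mm⁴
  top flange (beyond web): d = 65 mm → contributes +3 556 000 mm⁴
  bottom flange (beyond web): d = -65 mm → contributes +3 556 000 mm⁴
Total I = 8 484 000 mm⁴.

Ix ≈ 8.484 × 10⁶ mm⁴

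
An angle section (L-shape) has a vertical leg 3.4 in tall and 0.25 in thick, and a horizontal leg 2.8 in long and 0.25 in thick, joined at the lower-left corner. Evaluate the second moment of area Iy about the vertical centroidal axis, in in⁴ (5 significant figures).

Decompose the section into non-overlapping parts with the origin at the bottom-left of its bounding rectangle.
Vertical leg: 0.25 × 3.4, A = 0.85 in², x = 0.125 in, Ī = 0.004427083 in⁴.
Horizontal leg (remainder): 2.55 × 0.25, A = 0.6375 in², x = 1.525 in, Ī = 0.3454453 in⁴.
Centroid: x̄ = ΣA·x / ΣA = 0.725 in.
Transfer each piece to the vertical centroidal axis using Ī + A·d² with d = x − 0.725:
  vertical leg: d = -0.6 in → contributes +0.3104271 in⁴
  horizontal leg (remainder): d = 0.8 in → contributes +0.7534453 in⁴
Total I = 1.063872 in⁴.

Iy ≈ 1.0639 in⁴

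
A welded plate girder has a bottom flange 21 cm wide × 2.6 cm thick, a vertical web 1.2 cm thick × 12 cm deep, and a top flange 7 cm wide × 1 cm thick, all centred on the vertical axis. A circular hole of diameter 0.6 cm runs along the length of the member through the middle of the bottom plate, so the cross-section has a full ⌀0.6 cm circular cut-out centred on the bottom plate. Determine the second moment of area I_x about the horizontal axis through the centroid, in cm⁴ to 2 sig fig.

I_x ≈ 1800 cm⁴

Break the section into simple shapes (no overlaps), measuring from the bottom-left corner of the bounding box.
Bottom plate: 21 × 2.6, A = 54.6 cm², y = 1.3 cm, Ī = 30.76 cm⁴.
Web plate: 1.2 × 12, A = 14.4 cm², y = 8.6 cm, Ī = 172.8 cm⁴.
Top plate: 7 × 1, A = 7 cm², y = 15.1 cm, Ī = 0.5833 cm⁴.
Hole (subtracted): ⌀0.6, A = 0.2827 cm², y = 1.3 cm, Ī = 0.006362 cm⁴.
Centroid: ȳ = ΣA·y / ΣA = 3.964 cm.
Transfer each piece to the horizontal axis through the centroid using Ī + A·d² with d = y − 3.964:
  bottom plate: d = -2.664 cm → contributes +418.3 cm⁴
  web plate: d = 4.636 cm → contributes +482.3 cm⁴
  top plate: d = 11.14 cm → contributes +868.6 cm⁴
  hole: d = -2.664 cm → contributes −2.013 cm⁴
Total I = 1 767 cm⁴.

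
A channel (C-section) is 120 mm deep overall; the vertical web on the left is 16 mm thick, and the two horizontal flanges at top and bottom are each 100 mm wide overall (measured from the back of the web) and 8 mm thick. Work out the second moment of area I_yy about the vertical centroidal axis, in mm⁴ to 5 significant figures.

Split into non-overlapping primitives; take the origin at the lower-left of the bounding box.
Web: 16 × 120, A = 1 920 mm², x = 8 mm, Ī = 40 960 mm⁴.
Top flange (beyond web): 84 × 8, A = 672 mm², x = 58 mm, Ī = 395 136 mm⁴.
Bottom flange (beyond web): 84 × 8, A = 672 mm², x = 58 mm, Ī = 395 136 mm⁴.
Centroid: x̄ = ΣA·x / ΣA = 28.58824 mm.
Transfer each piece to the vertical centroidal axis using Ī + A·d² with d = x − 28.58824:
  web: d = -20.58824 mm → contributes +854800.8 mm⁴
  top flange (beyond web): d = 29.41176 mm → contributes +976450.9 mm⁴
  bottom flange (beyond web): d = 29.41176 mm → contributes +976450.9 mm⁴
Total I = 2 807 703 mm⁴.

I_yy ≈ 2.8077 × 10⁶ mm⁴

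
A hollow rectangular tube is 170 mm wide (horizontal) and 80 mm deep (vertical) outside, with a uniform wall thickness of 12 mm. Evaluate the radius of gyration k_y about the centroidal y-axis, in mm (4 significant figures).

k_y ≈ 57.97 mm

Treat the section as a set of non-overlapping primitives; coordinates are from the bounding-box lower-left.
Outer rectangle: 170 × 80, A = 13 600 mm², x = 85 mm, Ī = 32 753 333 mm⁴.
Inner void (subtracted): 146 × 56, A = 8 176 mm², x = 85 mm, Ī = 14 523 301 mm⁴.
By symmetry the centroid is at mid-width, x̄ = 85 mm.
All pieces are centred on the centroidal y-axis, so I = ΣĪ (holes subtracted) = 18 230 032 mm⁴.
Radius of gyration: k = √(I/A) = √(18 230 032 / 5 424) = 57.9741 mm.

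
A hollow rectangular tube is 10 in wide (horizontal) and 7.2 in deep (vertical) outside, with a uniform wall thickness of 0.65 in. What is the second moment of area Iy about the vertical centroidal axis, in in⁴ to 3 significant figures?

Iy ≈ 276 in⁴

Break the section into simple shapes (no overlaps), measuring from the bottom-left corner of the bounding box.
Outer rectangle: 10 × 7.2, A = 72 in², x = 5 in, Ī = 600 in⁴.
Inner void (subtracted): 8.7 × 5.9, A = 51.33 in², x = 5 in, Ī = 323.76 in⁴.
By symmetry the centroid is at mid-width, x̄ = 5 in.
All pieces are centred on the vertical centroidal axis, so I = ΣĪ (holes subtracted) = 276.24 in⁴.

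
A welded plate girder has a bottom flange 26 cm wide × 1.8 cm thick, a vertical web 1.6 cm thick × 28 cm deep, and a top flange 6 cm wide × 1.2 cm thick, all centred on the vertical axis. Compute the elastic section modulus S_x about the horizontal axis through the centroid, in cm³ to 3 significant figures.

Break the section into simple shapes (no overlaps), measuring from the bottom-left corner of the bounding box.
Bottom plate: 26 × 1.8, A = 46.8 cm², y = 0.9 cm, Ī = 12.636 cm⁴.
Web plate: 1.6 × 28, A = 44.8 cm², y = 15.8 cm, Ī = 2926.9 cm⁴.
Top plate: 6 × 1.2, A = 7.2 cm², y = 30.4 cm, Ī = 0.864 cm⁴.
Centroid: ȳ = ΣA·y / ΣA = 9.8061 cm.
Transfer each piece to the horizontal axis through the centroid using Ī + A·d² with d = y − 9.8061:
  bottom plate: d = -8.9061 cm → contributes +3724.7 cm⁴
  web plate: d = 5.9939 cm → contributes +4536.5 cm⁴
  top plate: d = 20.594 cm → contributes +3054.5 cm⁴
Total I = 11 316 cm⁴.
Extreme fibre distance c = 21.194 cm; S = I/c = 533.91 cm³.

S_x ≈ 534 cm³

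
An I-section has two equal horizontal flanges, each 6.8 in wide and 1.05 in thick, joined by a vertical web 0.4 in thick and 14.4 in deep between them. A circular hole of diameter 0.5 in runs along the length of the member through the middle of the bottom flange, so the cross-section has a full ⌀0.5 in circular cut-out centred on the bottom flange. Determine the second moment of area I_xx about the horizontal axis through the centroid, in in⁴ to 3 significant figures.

I_xx ≈ 941 in⁴

Treat the section as a set of non-overlapping primitives; coordinates are from the bounding-box lower-left.
Bottom flange: 6.8 × 1.05, A = 7.14 in², y = 0.525 in, Ī = 0.65599 in⁴.
Web: 0.4 × 14.4, A = 5.76 in², y = 8.25 in, Ī = 99.533 in⁴.
Top flange: 6.8 × 1.05, A = 7.14 in², y = 15.975 in, Ī = 0.65599 in⁴.
Hole (subtracted): ⌀0.5, A = 0.19635 in², y = 0.525 in, Ī = 0.003068 in⁴.
Centroid: ȳ = ΣA·y / ΣA = 8.3264 in.
Transfer each piece to the horizontal axis through the centroid using Ī + A·d² with d = y − 8.3264:
  bottom flange: d = -7.8014 in → contributes +435.21 in⁴
  web: d = -0.076438 in → contributes +99.566 in⁴
  top flange: d = 7.6486 in → contributes +418.35 in⁴
  hole: d = -7.8014 in → contributes −11.953 in⁴
Total I = 941.18 in⁴.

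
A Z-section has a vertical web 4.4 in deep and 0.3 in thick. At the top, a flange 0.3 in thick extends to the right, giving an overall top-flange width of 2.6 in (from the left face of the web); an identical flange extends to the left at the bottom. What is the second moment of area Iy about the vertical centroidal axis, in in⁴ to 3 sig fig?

Iy ≈ 2.95 in⁴

Treat the section as a set of non-overlapping primitives; coordinates are from the bounding-box lower-left.
Web: 0.3 × 4.4, A = 1.32 in², x = 2.45 in, Ī = 0.0099 in⁴.
Top flange (beyond web): 2.3 × 0.3, A = 0.69 in², x = 3.75 in, Ī = 0.30418 in⁴.
Bottom flange (beyond web): 2.3 × 0.3, A = 0.69 in², x = 1.15 in, Ī = 0.30418 in⁴.
Centroid: x̄ = ΣA·x / ΣA = 2.45 in.
Transfer each piece to the vertical centroidal axis using Ī + A·d² with d = x − 2.45:
  web: d = 0 in → contributes +0.0099 in⁴
  top flange (beyond web): d = 1.3 in → contributes +1.4703 in⁴
  bottom flange (beyond web): d = -1.3 in → contributes +1.4703 in⁴
Total I = 2.9505 in⁴.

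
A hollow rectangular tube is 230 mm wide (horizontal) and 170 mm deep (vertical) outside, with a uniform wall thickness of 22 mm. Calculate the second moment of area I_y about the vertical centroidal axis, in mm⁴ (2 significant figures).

Split into non-overlapping primitives; take the origin at the lower-left of the bounding box.
Outer rectangle: 230 × 170, A = 39 100 mm², x = 115 mm, Ī = 172 365 833 mm⁴.
Inner void (subtracted): 186 × 126, A = 23 436 mm², x = 115 mm, Ī = 67 565 988 mm⁴.
By symmetry the centroid is at mid-width, x̄ = 115 mm.
All pieces are centred on the vertical centroidal axis, so I = ΣĪ (holes subtracted) = 104 799 845 mm⁴.

I_y ≈ 1.0 × 10⁸ mm⁴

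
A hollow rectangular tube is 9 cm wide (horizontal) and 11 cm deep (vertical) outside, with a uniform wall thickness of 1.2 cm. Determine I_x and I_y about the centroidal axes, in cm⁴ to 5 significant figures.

I_x ≈ 648.42 cm⁴, I_y ≈ 462.21 cm⁴

Decompose the section into non-overlapping parts with the origin at the bottom-left of its bounding rectangle.
Outer rectangle: 9 × 11, A = 99 cm², y = 5.5 cm, Ī = 998.25 cm⁴.
Inner void (subtracted): 6.6 × 8.6, A = 56.76 cm², y = 5.5 cm, Ī = 349.8308 cm⁴.
By symmetry the centroid is at mid-height, ȳ = 5.5 cm.
All pieces are centred on the centroidal x-axis, so I = ΣĪ (holes subtracted) = 648.4192 cm⁴.
Repeating about the centroidal y-axis gives I_y = 462.2112 cm⁴.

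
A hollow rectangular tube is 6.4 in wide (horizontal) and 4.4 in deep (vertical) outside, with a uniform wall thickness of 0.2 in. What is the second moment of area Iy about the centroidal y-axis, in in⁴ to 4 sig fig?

Iy ≈ 24.12 in⁴

Treat the section as a set of non-overlapping primitives; coordinates are from the bounding-box lower-left.
Outer rectangle: 6.4 × 4.4, A = 28.16 in², x = 3.2 in, Ī = 96.1195 in⁴.
Inner void (subtracted): 6 × 4, A = 24 in², x = 3.2 in, Ī = 72 in⁴.
By symmetry the centroid is at mid-width, x̄ = 3.2 in.
All pieces are centred on the centroidal y-axis, so I = ΣĪ (holes subtracted) = 24.1195 in⁴.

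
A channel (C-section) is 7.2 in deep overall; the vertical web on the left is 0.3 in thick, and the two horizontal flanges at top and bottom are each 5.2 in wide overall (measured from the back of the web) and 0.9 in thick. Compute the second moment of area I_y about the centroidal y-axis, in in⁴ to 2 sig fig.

I_y ≈ 29 in⁴

Break the section into simple shapes (no overlaps), measuring from the bottom-left corner of the bounding box.
Web: 0.3 × 7.2, A = 2.16 in², x = 0.15 in, Ī = 0.0162 in⁴.
Top flange (beyond web): 4.9 × 0.9, A = 4.41 in², x = 2.75 in, Ī = 8.824 in⁴.
Bottom flange (beyond web): 4.9 × 0.9, A = 4.41 in², x = 2.75 in, Ī = 8.824 in⁴.
Centroid: x̄ = ΣA·x / ΣA = 2.239 in.
Transfer each piece to the centroidal y-axis using Ī + A·d² with d = x − 2.239:
  web: d = -2.089 in → contributes +9.438 in⁴
  top flange (beyond web): d = 0.5115 in → contributes +9.977 in⁴
  bottom flange (beyond web): d = 0.5115 in → contributes +9.977 in⁴
Total I = 29.39 in⁴.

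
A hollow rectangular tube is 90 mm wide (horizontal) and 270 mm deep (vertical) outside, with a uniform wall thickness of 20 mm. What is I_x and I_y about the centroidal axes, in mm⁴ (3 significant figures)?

Treat the section as a set of non-overlapping primitives; coordinates are from the bounding-box lower-left.
Outer rectangle: 90 × 270, A = 24 300 mm², y = 135 mm, Ī = 147 622 500 mm⁴.
Inner void (subtracted): 50 × 230, A = 11 500 mm², y = 135 mm, Ī = 50 695 833 mm⁴.
By symmetry the centroid is at mid-height, ȳ = 135 mm.
All pieces are centred on the centroidal x-axis, so I = ΣĪ (holes subtracted) = 96 926 667 mm⁴.
Repeating about the centroidal y-axis gives I_y = 14 006 667 mm⁴.

I_x ≈ 9.69 × 10⁷ mm⁴, I_y ≈ 1.40 × 10⁷ mm⁴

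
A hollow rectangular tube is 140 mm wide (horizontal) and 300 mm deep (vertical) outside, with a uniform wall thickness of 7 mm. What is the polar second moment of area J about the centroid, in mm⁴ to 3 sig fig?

Break the section into simple shapes (no overlaps), measuring from the bottom-left corner of the bounding box.
Outer rectangle: 140 × 300, A = 42 000 mm², y = 150 mm, Ī = 315 000 000 mm⁴.
Inner void (subtracted): 126 × 286, A = 36 036 mm², y = 150 mm, Ī = 245 633 388 mm⁴.
By symmetry the centroid is at mid-height, ȳ = 150 mm.
All pieces are centred on the centroidal x-axis, so I = ΣĪ (holes subtracted) = 69 366 612 mm⁴.
Repeating about the centroidal y-axis gives I_y = 20 924 372 mm⁴.
Polar second moment: J = I_x + I_y = 90 290 984 mm⁴.

J ≈ 9.03 × 10⁷ mm⁴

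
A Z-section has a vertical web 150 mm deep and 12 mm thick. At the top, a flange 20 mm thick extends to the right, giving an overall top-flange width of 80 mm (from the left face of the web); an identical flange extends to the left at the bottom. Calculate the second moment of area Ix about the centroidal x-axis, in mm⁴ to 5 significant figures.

Ix ≈ 1.4958 × 10⁷ mm⁴

Split into non-overlapping primitives; take the origin at the lower-left of the bounding box.
Web: 12 × 150, A = 1 800 mm², y = 75 mm, Ī = 3 375 000 mm⁴.
Top flange (beyond web): 68 × 20, A = 1 360 mm², y = 140 mm, Ī = 45333.33 mm⁴.
Bottom flange (beyond web): 68 × 20, A = 1 360 mm², y = 10 mm, Ī = 45333.33 mm⁴.
Centroid: ȳ = ΣA·y / ΣA = 75 mm.
Transfer each piece to the centroidal x-axis using Ī + A·d² with d = y − 75:
  web: d = 0 mm → contributes +3 375 000 mm⁴
  top flange (beyond web): d = 65 mm → contributes +5 791 333 mm⁴
  bottom flange (beyond web): d = -65 mm → contributes +5 791 333 mm⁴
Total I = 14 957 667 mm⁴.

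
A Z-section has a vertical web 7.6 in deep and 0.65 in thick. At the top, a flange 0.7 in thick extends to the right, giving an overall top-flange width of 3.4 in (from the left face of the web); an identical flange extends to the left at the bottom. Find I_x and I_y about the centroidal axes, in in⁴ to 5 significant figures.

I_x ≈ 69.760 in⁴, I_y ≈ 13.727 in⁴

Split into non-overlapping primitives; take the origin at the lower-left of the bounding box.
Web: 0.65 × 7.6, A = 4.94 in², y = 3.8 in, Ī = 23.77787 in⁴.
Top flange (beyond web): 2.75 × 0.7, A = 1.925 in², y = 7.25 in, Ī = 0.07860417 in⁴.
Bottom flange (beyond web): 2.75 × 0.7, A = 1.925 in², y = 0.35 in, Ī = 0.07860417 in⁴.
Centroid: ȳ = ΣA·y / ΣA = 3.8 in.
Transfer each piece to the centroidal x-axis using Ī + A·d² with d = y − 3.8:
  web: d = 0 in → contributes +23.77787 in⁴
  top flange (beyond web): d = 3.45 in → contributes +22.99092 in⁴
  bottom flange (beyond web): d = -3.45 in → contributes +22.99092 in⁴
Total I = 69.7597 in⁴.
For the y-axis: x̄ = 3.075 in.
Repeating about the centroidal y-axis gives I_y = 13.72673 in⁴.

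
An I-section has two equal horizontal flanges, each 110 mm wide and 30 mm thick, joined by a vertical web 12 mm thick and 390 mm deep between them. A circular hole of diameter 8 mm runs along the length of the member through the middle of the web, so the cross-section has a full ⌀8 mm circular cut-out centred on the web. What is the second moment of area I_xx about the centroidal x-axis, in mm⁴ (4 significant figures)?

I_xx ≈ 3.509 × 10⁸ mm⁴

Treat the section as a set of non-overlapping primitives; coordinates are from the bounding-box lower-left.
Bottom flange: 110 × 30, A = 3 300 mm², y = 15 mm, Ī = 247 500 mm⁴.
Web: 12 × 390, A = 4 680 mm², y = 225 mm, Ī = 59 319 000 mm⁴.
Top flange: 110 × 30, A = 3 300 mm², y = 435 mm, Ī = 247 500 mm⁴.
Hole (subtracted): ⌀8, A = 50.2655 mm², y = 225 mm, Ī = 201.062 mm⁴.
By symmetry the centroid is at mid-height, ȳ = 225 mm.
Transfer each piece to the centroidal x-axis using Ī + A·d² with d = y − 225:
  bottom flange: d = -210 mm → contributes +145 777 500 mm⁴
  web: d = 0 mm → contributes +59 319 000 mm⁴
  top flange: d = 210 mm → contributes +145 777 500 mm⁴
  hole: d = 0 mm → contributes −201.062 mm⁴
Total I = 350 873 799 mm⁴.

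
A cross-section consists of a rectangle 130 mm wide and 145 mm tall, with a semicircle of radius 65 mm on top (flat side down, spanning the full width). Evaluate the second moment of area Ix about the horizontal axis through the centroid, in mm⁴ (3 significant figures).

Decompose the section into non-overlapping parts with the origin at the bottom-left of its bounding rectangle.
Rectangular body: 130 × 145, A = 18 850 mm², y = 72.5 mm, Ī = 33 026 771 mm⁴.
Semicircular cap: semicircle r = 65, A = 6636.6 mm², y = 172.59 mm, Ī = 1 959 230 mm⁴.
Centroid: ȳ = ΣA·y / ΣA = 98.562 mm.
Transfer each piece to the horizontal axis through the centroid using Ī + A·d² with d = y − 98.562:
  rectangular body: d = -26.062 mm → contributes +45 830 437 mm⁴
  semicircular cap: d = 74.025 mm → contributes +38 325 529 mm⁴
Total I = 84 155 966 mm⁴.

Ix ≈ 8.42 × 10⁷ mm⁴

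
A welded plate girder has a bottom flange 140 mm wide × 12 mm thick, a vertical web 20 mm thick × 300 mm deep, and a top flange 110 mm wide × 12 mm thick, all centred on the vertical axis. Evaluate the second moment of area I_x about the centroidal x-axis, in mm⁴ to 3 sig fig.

Decompose the section into non-overlapping parts with the origin at the bottom-left of its bounding rectangle.
Bottom plate: 140 × 12, A = 1 680 mm², y = 6 mm, Ī = 20 160 mm⁴.
Web plate: 20 × 300, A = 6 000 mm², y = 162 mm, Ī = 45 000 000 mm⁴.
Top plate: 110 × 12, A = 1 320 mm², y = 318 mm, Ī = 15 840 mm⁴.
Centroid: ȳ = ΣA·y / ΣA = 155.76 mm.
Transfer each piece to the centroidal x-axis using Ī + A·d² with d = y − 155.76:
  bottom plate: d = -149.76 mm → contributes +37 699 297 mm⁴
  web plate: d = 6.24 mm → contributes +45 233 626 mm⁴
  top plate: d = 162.24 mm → contributes +34 760 639 mm⁴
Total I = 117 693 562 mm⁴.

I_x ≈ 1.18 × 10⁸ mm⁴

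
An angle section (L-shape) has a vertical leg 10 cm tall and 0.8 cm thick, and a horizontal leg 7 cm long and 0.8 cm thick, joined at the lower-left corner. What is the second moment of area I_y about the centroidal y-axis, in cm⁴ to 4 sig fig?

Decompose the section into non-overlapping parts with the origin at the bottom-left of its bounding rectangle.
Vertical leg: 0.8 × 10, A = 8 cm², x = 0.4 cm, Ī = 0.426667 cm⁴.
Horizontal leg (remainder): 6.2 × 0.8, A = 4.96 cm², x = 3.9 cm, Ī = 15.8885 cm⁴.
Centroid: x̄ = ΣA·x / ΣA = 1.73951 cm.
Transfer each piece to the centroidal y-axis using Ī + A·d² with d = x − 1.73951:
  vertical leg: d = -1.33951 cm → contributes +14.7809 cm⁴
  horizontal leg (remainder): d = 2.16049 cm → contributes +39.0405 cm⁴
Total I = 53.8214 cm⁴.

I_y ≈ 53.82 cm⁴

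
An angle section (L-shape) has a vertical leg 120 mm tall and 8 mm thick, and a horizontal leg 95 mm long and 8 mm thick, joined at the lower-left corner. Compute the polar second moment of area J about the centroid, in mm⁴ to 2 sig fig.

Split into non-overlapping primitives; take the origin at the lower-left of the bounding box.
Vertical leg: 8 × 120, A = 960 mm², y = 60 mm, Ī = 1 152 000 mm⁴.
Horizontal leg (remainder): 87 × 8, A = 696 mm², y = 4 mm, Ī = 3 712 mm⁴.
Centroid: ȳ = ΣA·y / ΣA = 36.46 mm.
Transfer each piece to the centroidal x-axis using Ī + A·d² with d = y − 36.46:
  vertical leg: d = 23.54 mm → contributes +1 683 796 mm⁴
  horizontal leg (remainder): d = -32.46 mm → contributes +737 224 mm⁴
Total I = 2 421 020 mm⁴.
For the y-axis: x̄ = 23.96 mm.
Repeating about the centroidal y-axis gives I_y = 1 354 470 mm⁴.
Polar second moment: J = I_x + I_y = 3 775 490 mm⁴.

J ≈ 3.8 × 10⁶ mm⁴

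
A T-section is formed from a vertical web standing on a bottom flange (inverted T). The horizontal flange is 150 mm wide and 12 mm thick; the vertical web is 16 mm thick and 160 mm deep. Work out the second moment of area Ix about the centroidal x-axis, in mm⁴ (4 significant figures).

Ix ≈ 1.330 × 10⁷ mm⁴

Treat the section as a set of non-overlapping primitives; coordinates are from the bounding-box lower-left.
Flange: 150 × 12, A = 1 800 mm², y = 6 mm, Ī = 21 600 mm⁴.
Web: 16 × 160, A = 2 560 mm², y = 92 mm, Ī = 5 461 333 mm⁴.
Centroid: ȳ = ΣA·y / ΣA = 56.4954 mm.
Transfer each piece to the centroidal x-axis using Ī + A·d² with d = y − 56.4954:
  flange: d = -50.4954 mm → contributes +4 611 216 mm⁴
  web: d = 35.5046 mm → contributes +8 688 407 mm⁴
Total I = 13 299 623 mm⁴.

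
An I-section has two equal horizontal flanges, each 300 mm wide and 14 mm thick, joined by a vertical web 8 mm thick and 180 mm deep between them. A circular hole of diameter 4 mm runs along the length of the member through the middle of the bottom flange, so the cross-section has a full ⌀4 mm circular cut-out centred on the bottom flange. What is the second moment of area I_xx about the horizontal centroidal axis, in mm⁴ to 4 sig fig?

Decompose the section into non-overlapping parts with the origin at the bottom-left of its bounding rectangle.
Bottom flange: 300 × 14, A = 4 200 mm², y = 7 mm, Ī = 68 600 mm⁴.
Web: 8 × 180, A = 1 440 mm², y = 104 mm, Ī = 3 888 000 mm⁴.
Top flange: 300 × 14, A = 4 200 mm², y = 201 mm, Ī = 68 600 mm⁴.
Hole (subtracted): ⌀4, A = 12.5664 mm², y = 7 mm, Ī = 12.5664 mm⁴.
Centroid: ȳ = ΣA·y / ΣA = 104.124 mm.
Transfer each piece to the horizontal centroidal axis using Ī + A·d² with d = y − 104.124:
  bottom flange: d = -97.124 mm → contributes +39 687 528 mm⁴
  web: d = -0.124034 mm → contributes +3 888 022 mm⁴
  top flange: d = 96.876 mm → contributes +39 485 402 mm⁴
  hole: d = -97.124 mm → contributes −118 552 mm⁴
Total I = 82 942 399 mm⁴.

I_xx ≈ 8.294 × 10⁷ mm⁴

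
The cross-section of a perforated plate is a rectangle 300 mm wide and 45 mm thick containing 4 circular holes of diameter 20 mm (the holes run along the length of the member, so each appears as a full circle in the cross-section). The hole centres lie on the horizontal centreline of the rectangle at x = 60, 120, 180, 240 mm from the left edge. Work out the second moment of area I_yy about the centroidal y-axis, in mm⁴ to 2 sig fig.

I_yy ≈ 9.6 × 10⁷ mm⁴

Break the section into simple shapes (no overlaps), measuring from the bottom-left corner of the bounding box.
Plate: 300 × 45, A = 13 500 mm², x = 150 mm, Ī = 101 250 000 mm⁴.
Hole 1 (subtracted): ⌀20, A = 314.2 mm², x = 60 mm, Ī = 7 854 mm⁴.
Hole 2 (subtracted): ⌀20, A = 314.2 mm², x = 120 mm, Ī = 7 854 mm⁴.
Hole 3 (subtracted): ⌀20, A = 314.2 mm², x = 180 mm, Ī = 7 854 mm⁴.
Hole 4 (subtracted): ⌀20, A = 314.2 mm², x = 240 mm, Ī = 7 854 mm⁴.
By symmetry the centroid is at mid-width, x̄ = 150 mm.
Transfer each piece to the centroidal y-axis using Ī + A·d² with d = x − 150:
  plate: d = 0 mm → contributes +101 250 000 mm⁴
  hole 1: d = -90 mm → contributes −2 552 544 mm⁴
  hole 2: d = -30 mm → contributes −290 597 mm⁴
  hole 3: d = 30 mm → contributes −290 597 mm⁴
  hole 4: d = 90 mm → contributes −2 552 544 mm⁴
Total I = 95 563 717 mm⁴.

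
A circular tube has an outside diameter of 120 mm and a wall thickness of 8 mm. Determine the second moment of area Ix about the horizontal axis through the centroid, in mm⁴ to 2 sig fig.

Ix ≈ 4.4 × 10⁶ mm⁴

Break the section into simple shapes (no overlaps), measuring from the bottom-left corner of the bounding box.
Outer circle: ⌀120, A = 11 310 mm², y = 60 mm, Ī = 10 178 760 mm⁴.
Bore (subtracted): ⌀104, A = 8 495 mm², y = 60 mm, Ī = 5 742 530 mm⁴.
By symmetry the centroid is at mid-height, ȳ = 60 mm.
All pieces are centred on the horizontal axis through the centroid, so I = ΣĪ (holes subtracted) = 4 436 230 mm⁴.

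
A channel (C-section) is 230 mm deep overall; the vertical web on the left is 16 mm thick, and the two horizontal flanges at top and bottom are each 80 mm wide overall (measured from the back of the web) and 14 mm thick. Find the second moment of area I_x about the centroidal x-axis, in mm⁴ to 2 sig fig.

I_x ≈ 3.7 × 10⁷ mm⁴

Break the section into simple shapes (no overlaps), measuring from the bottom-left corner of the bounding box.
Web: 16 × 230, A = 3 680 mm², y = 115 mm, Ī = 16 222 667 mm⁴.
Top flange (beyond web): 64 × 14, A = 896 mm², y = 223 mm, Ī = 14 635 mm⁴.
Bottom flange (beyond web): 64 × 14, A = 896 mm², y = 7 mm, Ī = 14 635 mm⁴.
By symmetry the centroid is at mid-height, ȳ = 115 mm.
Transfer each piece to the centroidal x-axis using Ī + A·d² with d = y − 115:
  web: d = 0 mm → contributes +16 222 667 mm⁴
  top flange (beyond web): d = 108 mm → contributes +10 465 579 mm⁴
  bottom flange (beyond web): d = -108 mm → contributes +10 465 579 mm⁴
Total I = 37 153 824 mm⁴.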